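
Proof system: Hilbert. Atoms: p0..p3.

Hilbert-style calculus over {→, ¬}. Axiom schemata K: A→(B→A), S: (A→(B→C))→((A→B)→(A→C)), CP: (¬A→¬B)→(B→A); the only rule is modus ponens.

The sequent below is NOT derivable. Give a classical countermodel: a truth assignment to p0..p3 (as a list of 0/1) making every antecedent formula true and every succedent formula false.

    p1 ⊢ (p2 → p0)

Truth-table refutation:
  v=0000: Γ:[p1=F] Δ:[(p2 → p0)=T] refutes=False
  v=0001: Γ:[p1=F] Δ:[(p2 → p0)=T] refutes=False
  v=0010: Γ:[p1=F] Δ:[(p2 → p0)=F] refutes=False
  v=0011: Γ:[p1=F] Δ:[(p2 → p0)=F] refutes=False
  v=0100: Γ:[p1=T] Δ:[(p2 → p0)=T] refutes=False
  v=0101: Γ:[p1=T] Δ:[(p2 → p0)=T] refutes=False
  v=0110: Γ:[p1=T] Δ:[(p2 → p0)=F] refutes=True  ← countermodel

Result: [0, 1, 1, 0]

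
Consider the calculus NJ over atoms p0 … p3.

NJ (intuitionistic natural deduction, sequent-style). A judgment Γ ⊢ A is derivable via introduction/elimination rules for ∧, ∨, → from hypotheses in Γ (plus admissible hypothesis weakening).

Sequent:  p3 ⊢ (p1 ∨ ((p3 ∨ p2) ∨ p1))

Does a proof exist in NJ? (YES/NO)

Derivation (root first):
[∨I₂] p3 ⊢ (p1 ∨ ((p3 ∨ p2) ∨ p1))
  [∨I₁] p3 ⊢ ((p3 ∨ p2) ∨ p1)
    [∨I₁] p3 ⊢ (p3 ∨ p2)
      [Ax] p3 ⊢ p3

Result: YES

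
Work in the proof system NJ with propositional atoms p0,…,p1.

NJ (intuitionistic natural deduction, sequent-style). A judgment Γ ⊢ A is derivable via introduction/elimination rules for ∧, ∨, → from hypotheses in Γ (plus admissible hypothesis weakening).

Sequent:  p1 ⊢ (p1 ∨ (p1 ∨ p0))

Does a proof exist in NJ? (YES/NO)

Proof tree:
[∨I₂] p1 ⊢ (p1 ∨ (p1 ∨ p0))
  [∨I₁] p1 ⊢ (p1 ∨ p0)
    [Ax] p1 ⊢ p1

Result: YES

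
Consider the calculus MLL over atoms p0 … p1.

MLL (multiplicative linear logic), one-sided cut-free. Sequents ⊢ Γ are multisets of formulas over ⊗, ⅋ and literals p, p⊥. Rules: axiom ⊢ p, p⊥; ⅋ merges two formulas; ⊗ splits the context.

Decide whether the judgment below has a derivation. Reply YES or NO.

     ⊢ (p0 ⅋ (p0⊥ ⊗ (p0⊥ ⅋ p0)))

Derivation trace:
[⅋]  ⊢ (p0 ⅋ (p0⊥ ⊗ (p0⊥ ⅋ p0)))
  [⊗]  ⊢ p0, (p0⊥ ⊗ (p0⊥ ⅋ p0))
    [Ax]  ⊢ p0, p0⊥
    [⅋]  ⊢ (p0⊥ ⅋ p0)
      [Ax]  ⊢ p0, p0⊥

Result: YES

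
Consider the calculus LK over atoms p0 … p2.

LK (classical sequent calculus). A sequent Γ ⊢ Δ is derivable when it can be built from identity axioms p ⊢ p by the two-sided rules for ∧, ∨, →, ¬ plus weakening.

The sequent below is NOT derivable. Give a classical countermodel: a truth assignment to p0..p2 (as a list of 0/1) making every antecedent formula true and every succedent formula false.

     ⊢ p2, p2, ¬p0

Truth-table refutation:
  v=000: Γ:[] Δ:[p2=F, p2=F, ¬p0=T] refutes=False
  v=001: Γ:[] Δ:[p2=T, p2=T, ¬p0=T] refutes=False
  v=010: Γ:[] Δ:[p2=F, p2=F, ¬p0=T] refutes=False
  v=011: Γ:[] Δ:[p2=T, p2=T, ¬p0=T] refutes=False
  v=100: Γ:[] Δ:[p2=F, p2=F, ¬p0=F] refutes=True  ← countermodel

Result: [1, 0, 0]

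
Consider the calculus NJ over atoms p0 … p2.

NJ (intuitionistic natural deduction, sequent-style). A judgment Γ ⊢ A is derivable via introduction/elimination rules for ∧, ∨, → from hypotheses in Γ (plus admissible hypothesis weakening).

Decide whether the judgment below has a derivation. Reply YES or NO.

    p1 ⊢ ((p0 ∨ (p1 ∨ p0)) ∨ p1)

Derivation (root first):
[∨I₁] p1 ⊢ ((p0 ∨ (p1 ∨ p0)) ∨ p1)
  [∨I₂] p1 ⊢ (p0 ∨ (p1 ∨ p0))
    [∨I₁] p1 ⊢ (p1 ∨ p0)
      [Ax] p1 ⊢ p1

Result: YES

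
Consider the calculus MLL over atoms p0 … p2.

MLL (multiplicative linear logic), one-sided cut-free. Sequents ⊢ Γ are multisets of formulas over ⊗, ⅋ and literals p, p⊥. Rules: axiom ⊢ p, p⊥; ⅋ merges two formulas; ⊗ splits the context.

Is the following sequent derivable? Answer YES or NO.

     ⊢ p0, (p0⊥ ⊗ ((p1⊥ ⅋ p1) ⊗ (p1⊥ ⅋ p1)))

Derivation (root first):
[⊗]  ⊢ p0, (p0⊥ ⊗ ((p1⊥ ⅋ p1) ⊗ (p1⊥ ⅋ p1)))
  [Ax]  ⊢ p0, p0⊥
  [⊗]  ⊢ ((p1⊥ ⅋ p1) ⊗ (p1⊥ ⅋ p1))
    [⅋]  ⊢ (p1⊥ ⅋ p1)
      [Ax]  ⊢ p1, p1⊥
    [⅋]  ⊢ (p1⊥ ⅋ p1)
      [Ax]  ⊢ p1, p1⊥

Result: YES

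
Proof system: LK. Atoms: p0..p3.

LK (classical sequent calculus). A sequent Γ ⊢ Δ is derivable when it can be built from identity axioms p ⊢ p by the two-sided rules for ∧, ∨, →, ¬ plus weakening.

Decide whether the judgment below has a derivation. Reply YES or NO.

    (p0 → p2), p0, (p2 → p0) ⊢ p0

Derivation (root first):
[→L] (p0 → p2), p0, (p2 → p0) ⊢ p0
  [→L] p0, (p0 → p2) ⊢ p2
    [Ax] p0 ⊢ p0
    [Ax] p2 ⊢ p2
  [Ax] p0 ⊢ p0

Result: YES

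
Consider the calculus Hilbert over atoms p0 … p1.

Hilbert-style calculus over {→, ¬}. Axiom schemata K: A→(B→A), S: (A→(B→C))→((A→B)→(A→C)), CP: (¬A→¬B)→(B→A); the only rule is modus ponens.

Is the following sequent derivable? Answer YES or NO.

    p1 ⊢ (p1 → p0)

Truth-table refutation:
  v=00: Γ:[p1=F] Δ:[(p1 → p0)=T] refutes=False
  v=01: Γ:[p1=T] Δ:[(p1 → p0)=F] refutes=True  ← countermodel

Result: NO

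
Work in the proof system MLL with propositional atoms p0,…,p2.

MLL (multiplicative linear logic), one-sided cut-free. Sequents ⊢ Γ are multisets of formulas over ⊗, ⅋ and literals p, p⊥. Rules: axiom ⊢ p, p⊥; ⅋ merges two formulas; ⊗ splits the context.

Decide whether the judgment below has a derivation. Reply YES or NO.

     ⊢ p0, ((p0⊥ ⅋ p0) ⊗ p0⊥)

Derivation trace:
[⊗]  ⊢ p0, ((p0⊥ ⅋ p0) ⊗ p0⊥)
  [⅋]  ⊢ (p0⊥ ⅋ p0)
    [Ax]  ⊢ p0, p0⊥
  [Ax]  ⊢ p0, p0⊥

Result: YES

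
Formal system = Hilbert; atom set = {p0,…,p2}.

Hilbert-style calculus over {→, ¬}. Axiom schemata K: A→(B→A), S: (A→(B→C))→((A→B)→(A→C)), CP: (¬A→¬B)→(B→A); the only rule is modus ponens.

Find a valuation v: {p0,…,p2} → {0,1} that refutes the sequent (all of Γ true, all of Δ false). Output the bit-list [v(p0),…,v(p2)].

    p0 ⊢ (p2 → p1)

Search for a countermodel by truth-table:
  v=000: Γ:[p0=F] Δ:[(p2 → p1)=T] refutes=False
  v=001: Γ:[p0=F] Δ:[(p2 → p1)=F] refutes=False
  v=010: Γ:[p0=F] Δ:[(p2 → p1)=T] refutes=False
  v=011: Γ:[p0=F] Δ:[(p2 → p1)=T] refutes=False
  v=100: Γ:[p0=T] Δ:[(p2 → p1)=T] refutes=False
  v=101: Γ:[p0=T] Δ:[(p2 → p1)=F] refutes=True  ← countermodel

Result: [1, 0, 1]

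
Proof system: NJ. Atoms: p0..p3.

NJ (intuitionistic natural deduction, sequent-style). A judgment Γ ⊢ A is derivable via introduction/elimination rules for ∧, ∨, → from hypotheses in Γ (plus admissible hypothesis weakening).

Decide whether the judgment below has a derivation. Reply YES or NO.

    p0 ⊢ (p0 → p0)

Derivation (root first):
[Wk] p0 ⊢ (p0 → p0)
  [→I]  ⊢ (p0 → p0)
    [Ax] p0 ⊢ p0

Result: YES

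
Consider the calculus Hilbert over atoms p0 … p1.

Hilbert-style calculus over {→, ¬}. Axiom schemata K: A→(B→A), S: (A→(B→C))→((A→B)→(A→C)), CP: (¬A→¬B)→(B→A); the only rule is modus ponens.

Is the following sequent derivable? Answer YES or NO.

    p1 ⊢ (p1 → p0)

Truth-table refutation:
  v=00: Γ:[p1=F] Δ:[(p1 → p0)=T] refutes=False
  v=01: Γ:[p1=T] Δ:[(p1 → p0)=F] refutes=True  ← countermodel

Result: NO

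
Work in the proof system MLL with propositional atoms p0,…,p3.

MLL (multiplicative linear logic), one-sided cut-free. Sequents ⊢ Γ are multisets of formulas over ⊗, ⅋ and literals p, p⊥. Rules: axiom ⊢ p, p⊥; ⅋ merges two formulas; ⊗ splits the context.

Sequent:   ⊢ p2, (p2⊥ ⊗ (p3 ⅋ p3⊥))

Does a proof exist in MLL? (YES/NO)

Derivation (root first):
[⊗]  ⊢ p2, (p2⊥ ⊗ (p3 ⅋ p3⊥))
  [Ax]  ⊢ p2, p2⊥
  [⅋]  ⊢ (p3 ⅋ p3⊥)
    [Ax]  ⊢ p3, p3⊥

Result: YES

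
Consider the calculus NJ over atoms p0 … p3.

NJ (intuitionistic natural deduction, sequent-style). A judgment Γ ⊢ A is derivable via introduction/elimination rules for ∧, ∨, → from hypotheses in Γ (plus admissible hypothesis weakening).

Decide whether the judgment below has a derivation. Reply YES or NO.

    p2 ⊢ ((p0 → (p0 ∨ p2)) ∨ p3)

Derivation trace:
[∨I₁] p2 ⊢ ((p0 → (p0 ∨ p2)) ∨ p3)
  [Wk] p2 ⊢ (p0 → (p0 ∨ p2))
    [→I]  ⊢ (p0 → (p0 ∨ p2))
      [∨I₁] p0 ⊢ (p0 ∨ p2)
        [Ax] p0 ⊢ p0

Result: YES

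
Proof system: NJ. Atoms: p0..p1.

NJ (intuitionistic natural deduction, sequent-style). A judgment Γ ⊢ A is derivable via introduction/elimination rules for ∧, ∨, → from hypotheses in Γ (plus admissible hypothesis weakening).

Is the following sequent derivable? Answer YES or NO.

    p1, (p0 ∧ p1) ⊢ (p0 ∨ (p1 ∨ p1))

Proof tree:
[∨I₂] p1, (p0 ∧ p1) ⊢ (p0 ∨ (p1 ∨ p1))
  [∨I₂] p1, (p0 ∧ p1) ⊢ (p1 ∨ p1)
    [Wk] p1, (p0 ∧ p1) ⊢ p1
      [Ax] p1 ⊢ p1

Result: YES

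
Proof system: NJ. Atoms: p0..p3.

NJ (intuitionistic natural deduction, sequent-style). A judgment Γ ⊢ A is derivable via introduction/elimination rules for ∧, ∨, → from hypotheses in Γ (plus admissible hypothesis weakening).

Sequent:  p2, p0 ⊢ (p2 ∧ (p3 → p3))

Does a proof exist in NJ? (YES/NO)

Proof tree:
[∧I] p2, p0 ⊢ (p2 ∧ (p3 → p3))
  [Ax] p2 ⊢ p2
  [→I] p0 ⊢ (p3 → p3)
    [Wk] p3, p0 ⊢ p3
      [Ax] p3 ⊢ p3

Result: YES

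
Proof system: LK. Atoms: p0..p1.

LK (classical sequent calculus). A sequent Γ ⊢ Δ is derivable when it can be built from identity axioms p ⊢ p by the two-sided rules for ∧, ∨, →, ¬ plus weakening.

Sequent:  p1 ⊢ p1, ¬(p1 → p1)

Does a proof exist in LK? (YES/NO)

Derivation trace:
[¬R] p1 ⊢ p1, ¬(p1 → p1)
  [→L] p1, (p1 → p1) ⊢ p1
    [Ax] p1 ⊢ p1
    [Ax] p1 ⊢ p1

Result: YES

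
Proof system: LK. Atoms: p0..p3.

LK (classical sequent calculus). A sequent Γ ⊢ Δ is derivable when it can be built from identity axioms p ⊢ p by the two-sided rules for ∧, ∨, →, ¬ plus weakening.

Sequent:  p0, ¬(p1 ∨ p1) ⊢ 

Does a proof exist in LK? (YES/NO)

Enumerate valuations to refute Γ ⊢ Δ:
  v=0000: Γ:[p0=F, ¬(p1 ∨ p1)=T] Δ:[] refutes=False
  v=0001: Γ:[p0=F, ¬(p1 ∨ p1)=T] Δ:[] refutes=False
  v=0010: Γ:[p0=F, ¬(p1 ∨ p1)=T] Δ:[] refutes=False
  v=0011: Γ:[p0=F, ¬(p1 ∨ p1)=T] Δ:[] refutes=False
  v=0100: Γ:[p0=F, ¬(p1 ∨ p1)=F] Δ:[] refutes=False
  v=0101: Γ:[p0=F, ¬(p1 ∨ p1)=F] Δ:[] refutes=False
  v=0110: Γ:[p0=F, ¬(p1 ∨ p1)=F] Δ:[] refutes=False
  v=0111: Γ:[p0=F, ¬(p1 ∨ p1)=F] Δ:[] refutes=False
  v=1000: Γ:[p0=T, ¬(p1 ∨ p1)=T] Δ:[] refutes=True  ← countermodel

Result: NO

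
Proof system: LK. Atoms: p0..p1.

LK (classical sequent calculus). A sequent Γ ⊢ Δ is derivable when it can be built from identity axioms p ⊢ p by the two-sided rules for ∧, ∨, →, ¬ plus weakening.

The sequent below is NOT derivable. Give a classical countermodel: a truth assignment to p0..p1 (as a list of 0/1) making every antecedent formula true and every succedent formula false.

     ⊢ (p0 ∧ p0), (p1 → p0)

Truth-table refutation:
  v=00: Γ:[] Δ:[(p0 ∧ p0)=F, (p1 → p0)=T] refutes=False
  v=01: Γ:[] Δ:[(p0 ∧ p0)=F, (p1 → p0)=F] refutes=True  ← countermodel

Result: [0, 1]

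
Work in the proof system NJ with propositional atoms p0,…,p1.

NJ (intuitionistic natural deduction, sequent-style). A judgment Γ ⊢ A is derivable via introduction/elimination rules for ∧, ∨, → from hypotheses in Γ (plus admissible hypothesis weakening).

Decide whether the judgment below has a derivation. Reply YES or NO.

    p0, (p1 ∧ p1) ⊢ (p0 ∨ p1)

Derivation trace:
[∨I₁] p0, (p1 ∧ p1) ⊢ (p0 ∨ p1)
  [Wk] p0, (p1 ∧ p1) ⊢ p0
    [Ax] p0 ⊢ p0

Result: YES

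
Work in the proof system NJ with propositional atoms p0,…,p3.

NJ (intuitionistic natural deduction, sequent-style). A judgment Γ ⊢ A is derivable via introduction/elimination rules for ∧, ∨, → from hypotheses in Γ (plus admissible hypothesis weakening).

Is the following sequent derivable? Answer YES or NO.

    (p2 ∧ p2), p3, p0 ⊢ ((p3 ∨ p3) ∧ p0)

Derivation trace:
[∧I] (p2 ∧ p2), p3, p0 ⊢ ((p3 ∨ p3) ∧ p0)
  [∨I₂] p3, (p2 ∧ p2) ⊢ (p3 ∨ p3)
    [Wk] p3, (p2 ∧ p2) ⊢ p3
      [Ax] p3 ⊢ p3
  [Ax] p0 ⊢ p0

Result: YES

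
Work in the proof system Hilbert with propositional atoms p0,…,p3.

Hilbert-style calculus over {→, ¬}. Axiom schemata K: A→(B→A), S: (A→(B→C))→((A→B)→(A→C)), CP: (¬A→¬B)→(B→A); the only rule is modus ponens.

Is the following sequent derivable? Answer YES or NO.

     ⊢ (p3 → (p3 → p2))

Enumerate valuations to refute Γ ⊢ Δ:
  v=0000: Γ:[] Δ:[(p3 → (p3 → p2))=T] refutes=False
  v=0001: Γ:[] Δ:[(p3 → (p3 → p2))=F] refutes=True  ← countermodel

Result: NO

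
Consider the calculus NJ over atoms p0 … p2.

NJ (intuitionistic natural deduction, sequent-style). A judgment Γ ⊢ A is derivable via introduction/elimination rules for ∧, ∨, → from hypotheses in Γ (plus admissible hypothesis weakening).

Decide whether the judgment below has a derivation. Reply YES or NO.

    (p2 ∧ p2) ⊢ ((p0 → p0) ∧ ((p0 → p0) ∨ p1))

Derivation trace:
[∧I] (p2 ∧ p2) ⊢ ((p0 → p0) ∧ ((p0 → p0) ∨ p1))
  [→I] (p2 ∧ p2) ⊢ (p0 → p0)
    [Wk] p0, (p2 ∧ p2) ⊢ p0
      [Ax] p0 ⊢ p0
  [∨I₁] (p2 ∧ p2) ⊢ ((p0 → p0) ∨ p1)
    [→I] (p2 ∧ p2) ⊢ (p0 → p0)
      [Wk] p0, (p2 ∧ p2) ⊢ p0
        [Ax] p0 ⊢ p0

Result: YES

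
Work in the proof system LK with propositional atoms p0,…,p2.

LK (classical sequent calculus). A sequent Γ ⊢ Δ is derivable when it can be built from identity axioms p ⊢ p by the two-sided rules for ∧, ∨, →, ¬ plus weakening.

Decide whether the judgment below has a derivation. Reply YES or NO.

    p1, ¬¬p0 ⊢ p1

Proof tree:
[¬L] p1, ¬¬p0 ⊢ p1
  [¬R] p1 ⊢ p1, ¬p0
    [WL] p1, p0 ⊢ p1
      [Ax] p1 ⊢ p1

Result: YES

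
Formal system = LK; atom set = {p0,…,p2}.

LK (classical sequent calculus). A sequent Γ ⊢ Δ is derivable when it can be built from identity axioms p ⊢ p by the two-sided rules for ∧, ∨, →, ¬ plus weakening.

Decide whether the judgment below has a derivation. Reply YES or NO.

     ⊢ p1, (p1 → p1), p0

Derivation trace:
[WR]  ⊢ p1, (p1 → p1), p0
  [→R]  ⊢ p1, (p1 → p1)
    [WR] p1 ⊢ p1, p1
      [Ax] p1 ⊢ p1

Result: YES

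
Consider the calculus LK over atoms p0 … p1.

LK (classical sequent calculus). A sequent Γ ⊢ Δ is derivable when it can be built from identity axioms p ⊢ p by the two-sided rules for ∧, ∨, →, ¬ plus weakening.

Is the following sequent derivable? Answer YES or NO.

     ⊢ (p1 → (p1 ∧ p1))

Proof tree:
[→R]  ⊢ (p1 → (p1 ∧ p1))
  [∧R] p1 ⊢ (p1 ∧ p1)
    [Ax] p1 ⊢ p1
    [Ax] p1 ⊢ p1

Result: YES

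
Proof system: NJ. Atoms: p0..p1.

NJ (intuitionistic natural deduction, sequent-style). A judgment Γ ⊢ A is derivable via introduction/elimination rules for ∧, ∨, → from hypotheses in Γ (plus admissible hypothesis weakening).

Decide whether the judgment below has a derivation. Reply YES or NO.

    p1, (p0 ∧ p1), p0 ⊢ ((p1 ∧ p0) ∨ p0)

Derivation (root first):
[∨I₁] p1, (p0 ∧ p1), p0 ⊢ ((p1 ∧ p0) ∨ p0)
  [∧I] p1, (p0 ∧ p1), p0 ⊢ (p1 ∧ p0)
    [Wk] p1, (p0 ∧ p1) ⊢ p1
      [Ax] p1 ⊢ p1
    [Ax] p0 ⊢ p0

Result: YES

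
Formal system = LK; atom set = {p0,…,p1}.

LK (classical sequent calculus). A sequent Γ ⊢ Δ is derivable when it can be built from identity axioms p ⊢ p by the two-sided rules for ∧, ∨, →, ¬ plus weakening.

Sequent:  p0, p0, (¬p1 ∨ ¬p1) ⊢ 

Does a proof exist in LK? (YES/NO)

Truth-table refutation:
  v=00: Γ:[p0=F, p0=F, (¬p1 ∨ ¬p1)=T] Δ:[] refutes=False
  v=01: Γ:[p0=F, p0=F, (¬p1 ∨ ¬p1)=F] Δ:[] refutes=False
  v=10: Γ:[p0=T, p0=T, (¬p1 ∨ ¬p1)=T] Δ:[] refutes=True  ← countermodel

Result: NO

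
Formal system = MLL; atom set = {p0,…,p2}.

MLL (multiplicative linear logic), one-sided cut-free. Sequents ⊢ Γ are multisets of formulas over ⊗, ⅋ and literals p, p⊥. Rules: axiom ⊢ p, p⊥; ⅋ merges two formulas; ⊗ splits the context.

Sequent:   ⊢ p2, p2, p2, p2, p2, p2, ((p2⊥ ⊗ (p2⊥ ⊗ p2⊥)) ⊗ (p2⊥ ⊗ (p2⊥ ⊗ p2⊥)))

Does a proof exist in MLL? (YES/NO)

Proof tree:
[⊗]  ⊢ p2, p2, p2, p2, p2, p2, ((p2⊥ ⊗ (p2⊥ ⊗ p2⊥)) ⊗ (p2⊥ ⊗ (p2⊥ ⊗ p2⊥)))
  [⊗]  ⊢ p2, p2, p2, (p2⊥ ⊗ (p2⊥ ⊗ p2⊥))
    [Ax]  ⊢ p2, p2⊥
    [⊗]  ⊢ p2, p2, (p2⊥ ⊗ p2⊥)
      [Ax]  ⊢ p2, p2⊥
      [Ax]  ⊢ p2, p2⊥
  [⊗]  ⊢ p2, p2, p2, (p2⊥ ⊗ (p2⊥ ⊗ p2⊥))
    [Ax]  ⊢ p2, p2⊥
    [⊗]  ⊢ p2, p2, (p2⊥ ⊗ p2⊥)
      [Ax]  ⊢ p2, p2⊥
      [Ax]  ⊢ p2, p2⊥

Result: YES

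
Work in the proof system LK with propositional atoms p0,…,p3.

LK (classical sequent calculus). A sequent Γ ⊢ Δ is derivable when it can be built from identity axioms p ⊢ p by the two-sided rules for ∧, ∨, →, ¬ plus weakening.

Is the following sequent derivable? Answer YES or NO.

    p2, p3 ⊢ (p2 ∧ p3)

Proof tree:
[∧R] p2, p3 ⊢ (p2 ∧ p3)
  [WL] p2, p2 ⊢ p2
    [Ax] p2 ⊢ p2
  [Ax] p3 ⊢ p3

Result: YES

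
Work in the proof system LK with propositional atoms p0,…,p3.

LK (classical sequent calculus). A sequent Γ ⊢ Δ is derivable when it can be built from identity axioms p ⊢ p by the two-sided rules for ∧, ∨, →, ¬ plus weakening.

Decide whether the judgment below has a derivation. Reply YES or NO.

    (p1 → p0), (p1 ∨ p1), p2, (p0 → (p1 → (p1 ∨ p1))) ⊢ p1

Derivation (root first):
[→L] (p1 → p0), (p1 ∨ p1), p2, (p0 → (p1 → (p1 ∨ p1))) ⊢ p1
  [→L] (p1 ∨ p1), p2, (p1 → p0) ⊢ p0
    [WL] (p1 ∨ p1), p2 ⊢ p1
      [∨L] (p1 ∨ p1) ⊢ p1
        [Ax] p1 ⊢ p1
        [Ax] p1 ⊢ p1
    [Ax] p0 ⊢ p0
  [→L] (p1 ∨ p1), (p1 → (p1 ∨ p1)) ⊢ p1
    [∨L] (p1 ∨ p1) ⊢ p1
      [Ax] p1 ⊢ p1
      [Ax] p1 ⊢ p1
    [∨L] (p1 ∨ p1) ⊢ p1
      [Ax] p1 ⊢ p1
      [Ax] p1 ⊢ p1

Result: YES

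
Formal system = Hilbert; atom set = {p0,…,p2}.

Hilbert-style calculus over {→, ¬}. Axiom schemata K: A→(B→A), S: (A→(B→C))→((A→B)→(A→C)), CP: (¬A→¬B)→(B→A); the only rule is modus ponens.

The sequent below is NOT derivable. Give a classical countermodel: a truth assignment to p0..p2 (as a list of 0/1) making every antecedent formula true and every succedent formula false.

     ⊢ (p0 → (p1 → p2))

Search for a countermodel by truth-table:
  v=000: Γ:[] Δ:[(p0 → (p1 → p2))=T] refutes=False
  v=001: Γ:[] Δ:[(p0 → (p1 → p2))=T] refutes=False
  v=010: Γ:[] Δ:[(p0 → (p1 → p2))=T] refutes=False
  v=011: Γ:[] Δ:[(p0 → (p1 → p2))=T] refutes=False
  v=100: Γ:[] Δ:[(p0 → (p1 → p2))=T] refutes=False
  v=101: Γ:[] Δ:[(p0 → (p1 → p2))=T] refutes=False
  v=110: Γ:[] Δ:[(p0 → (p1 → p2))=F] refutes=True  ← countermodel

Result: [1, 1, 0]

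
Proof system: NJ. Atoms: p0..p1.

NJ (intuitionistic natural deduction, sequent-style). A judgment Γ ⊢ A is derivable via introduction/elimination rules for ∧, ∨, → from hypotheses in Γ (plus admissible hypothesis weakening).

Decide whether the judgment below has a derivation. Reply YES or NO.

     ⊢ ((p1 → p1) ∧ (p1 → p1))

Proof tree:
[∧I]  ⊢ ((p1 → p1) ∧ (p1 → p1))
  [→I]  ⊢ (p1 → p1)
    [Ax] p1 ⊢ p1
  [→I]  ⊢ (p1 → p1)
    [Ax] p1 ⊢ p1

Result: YES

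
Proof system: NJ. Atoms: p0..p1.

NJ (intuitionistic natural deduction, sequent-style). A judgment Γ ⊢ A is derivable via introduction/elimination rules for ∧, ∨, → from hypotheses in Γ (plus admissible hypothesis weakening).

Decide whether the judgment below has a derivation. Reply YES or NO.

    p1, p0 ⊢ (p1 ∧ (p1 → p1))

Derivation trace:
[Wk] p1, p0 ⊢ (p1 ∧ (p1 → p1))
  [∧I] p1 ⊢ (p1 ∧ (p1 → p1))
    [Ax] p1 ⊢ p1
    [→I]  ⊢ (p1 → p1)
      [Ax] p1 ⊢ p1

Result: YES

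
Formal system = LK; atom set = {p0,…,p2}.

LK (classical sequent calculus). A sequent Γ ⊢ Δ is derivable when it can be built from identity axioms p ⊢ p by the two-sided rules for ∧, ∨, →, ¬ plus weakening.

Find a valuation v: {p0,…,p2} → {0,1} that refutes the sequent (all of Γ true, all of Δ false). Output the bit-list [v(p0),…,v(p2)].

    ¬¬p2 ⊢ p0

Enumerate valuations to refute Γ ⊢ Δ:
  v=000: Γ:[¬¬p2=F] Δ:[p0=F] refutes=False
  v=001: Γ:[¬¬p2=T] Δ:[p0=F] refutes=True  ← countermodel

Result: [0, 0, 1]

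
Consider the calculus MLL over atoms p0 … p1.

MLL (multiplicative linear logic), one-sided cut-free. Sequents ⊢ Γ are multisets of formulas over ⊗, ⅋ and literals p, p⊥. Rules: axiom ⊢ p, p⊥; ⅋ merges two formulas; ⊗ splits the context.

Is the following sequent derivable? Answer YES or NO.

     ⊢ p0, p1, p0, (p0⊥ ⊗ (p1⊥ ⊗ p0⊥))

Proof tree:
[⊗]  ⊢ p0, p1, p0, (p0⊥ ⊗ (p1⊥ ⊗ p0⊥))
  [Ax]  ⊢ p0, p0⊥
  [⊗]  ⊢ p1, p0, (p1⊥ ⊗ p0⊥)
    [Ax]  ⊢ p1, p1⊥
    [Ax]  ⊢ p0, p0⊥

Result: YES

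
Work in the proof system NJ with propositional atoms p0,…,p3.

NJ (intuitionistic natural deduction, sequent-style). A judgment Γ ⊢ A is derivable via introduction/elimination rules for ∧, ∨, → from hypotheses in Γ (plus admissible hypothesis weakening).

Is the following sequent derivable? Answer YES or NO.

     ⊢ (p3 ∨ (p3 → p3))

Derivation trace:
[∨I₂]  ⊢ (p3 ∨ (p3 → p3))
  [→I]  ⊢ (p3 → p3)
    [Ax] p3 ⊢ p3

Result: YES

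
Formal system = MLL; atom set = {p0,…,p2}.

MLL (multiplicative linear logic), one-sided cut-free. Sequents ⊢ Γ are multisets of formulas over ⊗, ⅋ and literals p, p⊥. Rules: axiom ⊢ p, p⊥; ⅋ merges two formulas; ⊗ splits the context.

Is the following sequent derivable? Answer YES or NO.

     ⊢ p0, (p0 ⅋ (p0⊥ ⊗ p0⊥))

Derivation trace:
[⅋]  ⊢ p0, (p0 ⅋ (p0⊥ ⊗ p0⊥))
  [⊗]  ⊢ p0, p0, (p0⊥ ⊗ p0⊥)
    [Ax]  ⊢ p0, p0⊥
    [Ax]  ⊢ p0, p0⊥

Result: YES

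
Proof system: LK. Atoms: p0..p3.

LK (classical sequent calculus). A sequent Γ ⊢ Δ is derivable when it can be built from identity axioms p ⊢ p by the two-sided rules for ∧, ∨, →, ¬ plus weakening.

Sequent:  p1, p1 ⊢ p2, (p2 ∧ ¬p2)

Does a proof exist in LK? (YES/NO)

Truth-table refutation:
  v=0000: Γ:[p1=F, p1=F] Δ:[p2=F, (p2 ∧ ¬p2)=F] refutes=False
  v=0001: Γ:[p1=F, p1=F] Δ:[p2=F, (p2 ∧ ¬p2)=F] refutes=False
  v=0010: Γ:[p1=F, p1=F] Δ:[p2=T, (p2 ∧ ¬p2)=F] refutes=False
  v=0011: Γ:[p1=F, p1=F] Δ:[p2=T, (p2 ∧ ¬p2)=F] refutes=False
  v=0100: Γ:[p1=T, p1=T] Δ:[p2=F, (p2 ∧ ¬p2)=F] refutes=True  ← countermodel

Result: NO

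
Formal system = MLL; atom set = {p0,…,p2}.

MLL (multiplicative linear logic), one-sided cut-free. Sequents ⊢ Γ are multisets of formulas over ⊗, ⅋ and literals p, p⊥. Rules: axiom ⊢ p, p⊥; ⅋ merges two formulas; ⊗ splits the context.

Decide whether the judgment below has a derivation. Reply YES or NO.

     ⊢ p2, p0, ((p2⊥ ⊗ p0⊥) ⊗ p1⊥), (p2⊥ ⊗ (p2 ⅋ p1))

Derivation (root first):
[⊗]  ⊢ p2, p0, ((p2⊥ ⊗ p0⊥) ⊗ p1⊥), (p2⊥ ⊗ (p2 ⅋ p1))
  [Ax]  ⊢ p2, p2⊥
  [⅋]  ⊢ p0, ((p2⊥ ⊗ p0⊥) ⊗ p1⊥), (p2 ⅋ p1)
    [⊗]  ⊢ p2, p0, p1, ((p2⊥ ⊗ p0⊥) ⊗ p1⊥)
      [⊗]  ⊢ p2, p0, (p2⊥ ⊗ p0⊥)
        [Ax]  ⊢ p2, p2⊥
        [Ax]  ⊢ p0, p0⊥
      [Ax]  ⊢ p1, p1⊥

Result: YES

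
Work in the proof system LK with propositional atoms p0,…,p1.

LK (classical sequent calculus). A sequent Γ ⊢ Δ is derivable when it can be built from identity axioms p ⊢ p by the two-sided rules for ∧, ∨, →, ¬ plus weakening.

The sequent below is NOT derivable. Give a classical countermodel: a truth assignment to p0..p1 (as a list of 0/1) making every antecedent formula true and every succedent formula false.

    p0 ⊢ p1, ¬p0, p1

Search for a countermodel by truth-table:
  v=00: Γ:[p0=F] Δ:[p1=F, ¬p0=T, p1=F] refutes=False
  v=01: Γ:[p0=F] Δ:[p1=T, ¬p0=T, p1=T] refutes=False
  v=10: Γ:[p0=T] Δ:[p1=F, ¬p0=F, p1=F] refutes=True  ← countermodel

Result: [1, 0]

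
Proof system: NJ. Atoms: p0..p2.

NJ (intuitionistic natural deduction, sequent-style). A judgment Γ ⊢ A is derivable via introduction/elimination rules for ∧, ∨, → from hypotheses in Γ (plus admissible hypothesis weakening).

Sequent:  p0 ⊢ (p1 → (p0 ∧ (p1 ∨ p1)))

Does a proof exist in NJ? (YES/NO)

Derivation trace:
[→I] p0 ⊢ (p1 → (p0 ∧ (p1 ∨ p1)))
  [∧I] p1, p0 ⊢ (p0 ∧ (p1 ∨ p1))
    [Wk] p0, p1 ⊢ p0
      [Ax] p0 ⊢ p0
    [∨I₂] p1 ⊢ (p1 ∨ p1)
      [Ax] p1 ⊢ p1

Result: YES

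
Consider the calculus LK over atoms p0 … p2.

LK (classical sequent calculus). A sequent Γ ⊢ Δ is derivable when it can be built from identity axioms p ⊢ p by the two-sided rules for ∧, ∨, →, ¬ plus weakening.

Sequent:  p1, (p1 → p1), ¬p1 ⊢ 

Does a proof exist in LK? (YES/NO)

Derivation trace:
[¬L] p1, (p1 → p1), ¬p1 ⊢ 
  [→L] p1, (p1 → p1) ⊢ p1
    [Ax] p1 ⊢ p1
    [Ax] p1 ⊢ p1

Result: YES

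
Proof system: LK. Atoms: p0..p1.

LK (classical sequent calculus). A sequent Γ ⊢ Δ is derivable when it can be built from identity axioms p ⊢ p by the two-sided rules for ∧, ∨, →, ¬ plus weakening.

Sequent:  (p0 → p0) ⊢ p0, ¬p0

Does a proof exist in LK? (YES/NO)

Derivation trace:
[¬R] (p0 → p0) ⊢ p0, ¬p0
  [→L] p0, (p0 → p0) ⊢ p0
    [Ax] p0 ⊢ p0
    [Ax] p0 ⊢ p0

Result: YES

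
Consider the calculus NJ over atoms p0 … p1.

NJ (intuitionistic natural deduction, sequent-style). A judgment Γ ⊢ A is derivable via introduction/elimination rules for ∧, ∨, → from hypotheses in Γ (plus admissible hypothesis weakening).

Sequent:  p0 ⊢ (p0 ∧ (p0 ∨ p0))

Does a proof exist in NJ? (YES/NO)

Proof tree:
[∧I] p0 ⊢ (p0 ∧ (p0 ∨ p0))
  [Ax] p0 ⊢ p0
  [∨I₁] p0 ⊢ (p0 ∨ p0)
    [Ax] p0 ⊢ p0

Result: YES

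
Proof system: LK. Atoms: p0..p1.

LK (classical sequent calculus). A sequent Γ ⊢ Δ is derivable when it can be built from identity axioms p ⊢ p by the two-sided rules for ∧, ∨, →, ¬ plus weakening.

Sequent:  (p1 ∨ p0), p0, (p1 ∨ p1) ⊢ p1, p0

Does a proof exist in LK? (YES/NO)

Derivation trace:
[∨L] (p1 ∨ p0), p0, (p1 ∨ p1) ⊢ p1, p0
  [WL] p0, (p1 ∨ p0), p1 ⊢ p1, p0
    [∨L] p0, (p1 ∨ p0) ⊢ p1, p0
      [Ax] p1 ⊢ p1
      [WL] p0, p0 ⊢ p0
        [Ax] p0 ⊢ p0
  [WL] p0, (p1 ∨ p0), p1 ⊢ p1, p0
    [∨L] p0, (p1 ∨ p0) ⊢ p1, p0
      [Ax] p1 ⊢ p1
      [WL] p0, p0 ⊢ p0
        [Ax] p0 ⊢ p0

Result: YES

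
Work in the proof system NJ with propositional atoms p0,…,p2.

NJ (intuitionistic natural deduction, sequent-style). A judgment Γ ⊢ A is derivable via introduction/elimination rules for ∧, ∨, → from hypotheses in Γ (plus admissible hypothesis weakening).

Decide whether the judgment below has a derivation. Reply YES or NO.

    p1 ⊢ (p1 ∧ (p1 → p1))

Proof tree:
[∧I] p1 ⊢ (p1 ∧ (p1 → p1))
  [Ax] p1 ⊢ p1
  [→I]  ⊢ (p1 → p1)
    [Ax] p1 ⊢ p1

Result: YES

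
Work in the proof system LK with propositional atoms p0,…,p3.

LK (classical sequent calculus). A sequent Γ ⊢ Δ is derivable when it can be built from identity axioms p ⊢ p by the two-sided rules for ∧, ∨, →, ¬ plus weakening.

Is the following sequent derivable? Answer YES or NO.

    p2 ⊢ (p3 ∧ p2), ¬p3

Derivation trace:
[¬R] p2 ⊢ (p3 ∧ p2), ¬p3
  [∧R] p2, p3 ⊢ (p3 ∧ p2)
    [Ax] p3 ⊢ p3
    [Ax] p2 ⊢ p2

Result: YES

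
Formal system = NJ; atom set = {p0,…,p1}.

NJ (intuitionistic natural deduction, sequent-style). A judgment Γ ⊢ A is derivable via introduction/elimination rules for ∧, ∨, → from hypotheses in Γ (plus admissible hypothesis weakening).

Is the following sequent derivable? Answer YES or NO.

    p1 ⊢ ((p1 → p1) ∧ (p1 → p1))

Derivation trace:
[∧I] p1 ⊢ ((p1 → p1) ∧ (p1 → p1))
  [→I]  ⊢ (p1 → p1)
    [Ax] p1 ⊢ p1
  [Wk] p1 ⊢ (p1 → p1)
    [→I]  ⊢ (p1 → p1)
      [Ax] p1 ⊢ p1

Result: YES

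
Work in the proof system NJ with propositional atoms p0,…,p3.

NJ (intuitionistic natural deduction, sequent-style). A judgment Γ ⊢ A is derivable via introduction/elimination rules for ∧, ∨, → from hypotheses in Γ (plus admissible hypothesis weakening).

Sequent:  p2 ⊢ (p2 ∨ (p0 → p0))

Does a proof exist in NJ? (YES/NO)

Derivation trace:
[∨I₂] p2 ⊢ (p2 ∨ (p0 → p0))
  [Wk] p2 ⊢ (p0 → p0)
    [→I]  ⊢ (p0 → p0)
      [Ax] p0 ⊢ p0

Result: YES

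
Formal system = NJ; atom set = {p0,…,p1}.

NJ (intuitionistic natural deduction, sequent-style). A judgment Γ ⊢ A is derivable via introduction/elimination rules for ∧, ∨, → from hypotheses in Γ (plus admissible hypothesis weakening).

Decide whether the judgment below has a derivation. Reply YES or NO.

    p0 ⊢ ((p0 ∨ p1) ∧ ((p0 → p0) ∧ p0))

Derivation (root first):
[∧I] p0 ⊢ ((p0 ∨ p1) ∧ ((p0 → p0) ∧ p0))
  [∨I₁] p0 ⊢ (p0 ∨ p1)
    [Ax] p0 ⊢ p0
  [∧I] p0 ⊢ ((p0 → p0) ∧ p0)
    [→I]  ⊢ (p0 → p0)
      [Ax] p0 ⊢ p0
    [Ax] p0 ⊢ p0

Result: YES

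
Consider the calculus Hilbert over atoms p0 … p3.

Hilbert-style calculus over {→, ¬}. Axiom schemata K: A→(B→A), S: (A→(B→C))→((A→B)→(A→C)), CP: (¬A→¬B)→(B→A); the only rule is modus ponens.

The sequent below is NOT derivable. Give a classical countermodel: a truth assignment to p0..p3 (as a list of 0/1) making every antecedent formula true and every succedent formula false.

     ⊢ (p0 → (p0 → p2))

Truth-table refutation:
  v=0000: Γ:[] Δ:[(p0 → (p0 → p2))=T] refutes=False
  v=0001: Γ:[] Δ:[(p0 → (p0 → p2))=T] refutes=False
  v=0010: Γ:[] Δ:[(p0 → (p0 → p2))=T] refutes=False
  v=0011: Γ:[] Δ:[(p0 → (p0 → p2))=T] refutes=False
  v=0100: Γ:[] Δ:[(p0 → (p0 → p2))=T] refutes=False
  v=0101: Γ:[] Δ:[(p0 → (p0 → p2))=T] refutes=False
  v=0110: Γ:[] Δ:[(p0 → (p0 → p2))=T] refutes=False
  v=0111: Γ:[] Δ:[(p0 → (p0 → p2))=T] refutes=False
  v=1000: Γ:[] Δ:[(p0 → (p0 → p2))=F] refutes=True  ← countermodel

Result: [1, 0, 0, 0]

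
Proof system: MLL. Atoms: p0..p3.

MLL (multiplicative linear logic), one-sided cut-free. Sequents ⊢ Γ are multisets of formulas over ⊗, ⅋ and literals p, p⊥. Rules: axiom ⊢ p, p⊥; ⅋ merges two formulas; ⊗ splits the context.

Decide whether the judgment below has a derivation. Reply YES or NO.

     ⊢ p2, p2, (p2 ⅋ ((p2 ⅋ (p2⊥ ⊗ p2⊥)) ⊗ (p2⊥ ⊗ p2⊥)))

Derivation trace:
[⅋]  ⊢ p2, p2, (p2 ⅋ ((p2 ⅋ (p2⊥ ⊗ p2⊥)) ⊗ (p2⊥ ⊗ p2⊥)))
  [⊗]  ⊢ p2, p2, p2, ((p2 ⅋ (p2⊥ ⊗ p2⊥)) ⊗ (p2⊥ ⊗ p2⊥))
    [⅋]  ⊢ p2, (p2 ⅋ (p2⊥ ⊗ p2⊥))
      [⊗]  ⊢ p2, p2, (p2⊥ ⊗ p2⊥)
        [Ax]  ⊢ p2, p2⊥
        [Ax]  ⊢ p2, p2⊥
    [⊗]  ⊢ p2, p2, (p2⊥ ⊗ p2⊥)
      [Ax]  ⊢ p2, p2⊥
      [Ax]  ⊢ p2, p2⊥

Result: YES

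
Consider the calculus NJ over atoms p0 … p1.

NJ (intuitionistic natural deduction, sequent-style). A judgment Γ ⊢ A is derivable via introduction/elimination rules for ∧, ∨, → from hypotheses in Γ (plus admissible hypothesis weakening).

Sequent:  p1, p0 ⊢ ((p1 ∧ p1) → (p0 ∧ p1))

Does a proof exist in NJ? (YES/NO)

Derivation trace:
[→I] p1, p0 ⊢ ((p1 ∧ p1) → (p0 ∧ p1))
  [Wk] p1, p0, (p1 ∧ p1) ⊢ (p0 ∧ p1)
    [∧I] p1, p0 ⊢ (p0 ∧ p1)
      [Ax] p0 ⊢ p0
      [Ax] p1 ⊢ p1

Result: YES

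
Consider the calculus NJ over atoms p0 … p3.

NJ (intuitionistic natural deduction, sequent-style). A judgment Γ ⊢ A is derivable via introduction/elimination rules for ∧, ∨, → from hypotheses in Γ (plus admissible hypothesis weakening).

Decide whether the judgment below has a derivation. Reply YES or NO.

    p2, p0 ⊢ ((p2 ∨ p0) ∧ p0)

Derivation trace:
[∧I] p2, p0 ⊢ ((p2 ∨ p0) ∧ p0)
  [∨I₁] p2 ⊢ (p2 ∨ p0)
    [→E] p2 ⊢ p2
      [→I]  ⊢ (p2 → p2)
        [Ax] p2 ⊢ p2
      [Ax] p2 ⊢ p2
  [Ax] p0 ⊢ p0

Result: YES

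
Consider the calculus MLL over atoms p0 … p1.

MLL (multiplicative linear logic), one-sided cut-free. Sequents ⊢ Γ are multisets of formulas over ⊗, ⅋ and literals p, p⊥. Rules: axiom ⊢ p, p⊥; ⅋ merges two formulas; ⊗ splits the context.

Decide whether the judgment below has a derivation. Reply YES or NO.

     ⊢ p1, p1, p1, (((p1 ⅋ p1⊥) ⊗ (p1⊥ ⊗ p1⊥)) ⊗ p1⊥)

Derivation trace:
[⊗]  ⊢ p1, p1, p1, (((p1 ⅋ p1⊥) ⊗ (p1⊥ ⊗ p1⊥)) ⊗ p1⊥)
  [⊗]  ⊢ p1, p1, ((p1 ⅋ p1⊥) ⊗ (p1⊥ ⊗ p1⊥))
    [⅋]  ⊢ (p1 ⅋ p1⊥)
      [Ax]  ⊢ p1, p1⊥
    [⊗]  ⊢ p1, p1, (p1⊥ ⊗ p1⊥)
      [Ax]  ⊢ p1, p1⊥
      [Ax]  ⊢ p1, p1⊥
  [Ax]  ⊢ p1, p1⊥

Result: YES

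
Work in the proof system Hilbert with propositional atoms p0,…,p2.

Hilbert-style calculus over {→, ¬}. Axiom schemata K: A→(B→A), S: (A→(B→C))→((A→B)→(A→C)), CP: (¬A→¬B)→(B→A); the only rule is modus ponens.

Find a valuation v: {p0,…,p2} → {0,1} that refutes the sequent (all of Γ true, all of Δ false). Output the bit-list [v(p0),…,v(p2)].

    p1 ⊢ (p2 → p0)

Truth-table refutation:
  v=000: Γ:[p1=F] Δ:[(p2 → p0)=T] refutes=False
  v=001: Γ:[p1=F] Δ:[(p2 → p0)=F] refutes=False
  v=010: Γ:[p1=T] Δ:[(p2 → p0)=T] refutes=False
  v=011: Γ:[p1=T] Δ:[(p2 → p0)=F] refutes=True  ← countermodel

Result: [0, 1, 1]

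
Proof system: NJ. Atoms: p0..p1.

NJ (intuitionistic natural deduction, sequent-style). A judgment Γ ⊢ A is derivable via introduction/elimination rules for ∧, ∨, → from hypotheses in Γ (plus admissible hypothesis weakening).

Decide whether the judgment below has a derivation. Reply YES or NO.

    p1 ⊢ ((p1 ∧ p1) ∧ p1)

Derivation trace:
[∧I] p1 ⊢ ((p1 ∧ p1) ∧ p1)
  [∧I] p1 ⊢ (p1 ∧ p1)
    [Ax] p1 ⊢ p1
    [Ax] p1 ⊢ p1
  [Ax] p1 ⊢ p1

Result: YES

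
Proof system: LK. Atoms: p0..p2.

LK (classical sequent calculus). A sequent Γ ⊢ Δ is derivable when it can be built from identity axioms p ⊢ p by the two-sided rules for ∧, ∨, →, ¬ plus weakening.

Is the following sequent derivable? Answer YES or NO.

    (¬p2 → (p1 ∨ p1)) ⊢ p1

Truth-table refutation:
  v=000: Γ:[(¬p2 → (p1 ∨ p1))=F] Δ:[p1=F] refutes=False
  v=001: Γ:[(¬p2 → (p1 ∨ p1))=T] Δ:[p1=F] refutes=True  ← countermodel

Result: NO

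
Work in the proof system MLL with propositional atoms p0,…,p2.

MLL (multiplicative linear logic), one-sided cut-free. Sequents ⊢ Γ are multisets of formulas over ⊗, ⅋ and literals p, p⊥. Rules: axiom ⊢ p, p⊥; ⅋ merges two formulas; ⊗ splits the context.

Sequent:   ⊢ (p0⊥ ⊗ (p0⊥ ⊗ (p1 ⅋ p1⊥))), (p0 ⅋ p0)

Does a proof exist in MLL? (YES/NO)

Proof tree:
[⅋]  ⊢ (p0⊥ ⊗ (p0⊥ ⊗ (p1 ⅋ p1⊥))), (p0 ⅋ p0)
  [⊗]  ⊢ p0, p0, (p0⊥ ⊗ (p0⊥ ⊗ (p1 ⅋ p1⊥)))
    [Ax]  ⊢ p0, p0⊥
    [⊗]  ⊢ p0, (p0⊥ ⊗ (p1 ⅋ p1⊥))
      [Ax]  ⊢ p0, p0⊥
      [⅋]  ⊢ (p1 ⅋ p1⊥)
        [Ax]  ⊢ p1, p1⊥

Result: YES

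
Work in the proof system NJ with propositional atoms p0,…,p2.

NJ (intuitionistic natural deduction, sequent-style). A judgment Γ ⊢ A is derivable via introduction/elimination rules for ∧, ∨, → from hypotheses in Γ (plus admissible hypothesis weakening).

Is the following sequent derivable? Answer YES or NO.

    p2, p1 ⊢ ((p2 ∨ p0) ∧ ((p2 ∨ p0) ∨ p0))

Proof tree:
[Wk] p2, p1 ⊢ ((p2 ∨ p0) ∧ ((p2 ∨ p0) ∨ p0))
  [∧I] p2 ⊢ ((p2 ∨ p0) ∧ ((p2 ∨ p0) ∨ p0))
    [∨I₁] p2 ⊢ (p2 ∨ p0)
      [Ax] p2 ⊢ p2
    [∨I₁] p2 ⊢ ((p2 ∨ p0) ∨ p0)
      [∨I₁] p2 ⊢ (p2 ∨ p0)
        [Ax] p2 ⊢ p2

Result: YES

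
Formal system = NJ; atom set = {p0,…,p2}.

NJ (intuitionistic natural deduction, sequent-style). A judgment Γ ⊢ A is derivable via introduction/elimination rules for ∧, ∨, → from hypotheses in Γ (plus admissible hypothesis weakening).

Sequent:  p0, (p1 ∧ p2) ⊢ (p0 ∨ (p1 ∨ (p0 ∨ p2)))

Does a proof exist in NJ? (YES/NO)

Proof tree:
[∨I₂] p0, (p1 ∧ p2) ⊢ (p0 ∨ (p1 ∨ (p0 ∨ p2)))
  [Wk] p0, (p1 ∧ p2) ⊢ (p1 ∨ (p0 ∨ p2))
    [∨I₂] p0 ⊢ (p1 ∨ (p0 ∨ p2))
      [∨I₁] p0 ⊢ (p0 ∨ p2)
        [Ax] p0 ⊢ p0

Result: YES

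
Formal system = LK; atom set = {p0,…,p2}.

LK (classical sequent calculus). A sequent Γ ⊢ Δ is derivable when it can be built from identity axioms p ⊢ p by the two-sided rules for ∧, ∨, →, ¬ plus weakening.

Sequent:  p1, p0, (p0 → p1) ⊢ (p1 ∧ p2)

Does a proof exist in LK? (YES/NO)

Truth-table refutation:
  v=000: Γ:[p1=F, p0=F, (p0 → p1)=T] Δ:[(p1 ∧ p2)=F] refutes=False
  v=001: Γ:[p1=F, p0=F, (p0 → p1)=T] Δ:[(p1 ∧ p2)=F] refutes=False
  v=010: Γ:[p1=T, p0=F, (p0 → p1)=T] Δ:[(p1 ∧ p2)=F] refutes=False
  v=011: Γ:[p1=T, p0=F, (p0 → p1)=T] Δ:[(p1 ∧ p2)=T] refutes=False
  v=100: Γ:[p1=F, p0=T, (p0 → p1)=F] Δ:[(p1 ∧ p2)=F] refutes=False
  v=101: Γ:[p1=F, p0=T, (p0 → p1)=F] Δ:[(p1 ∧ p2)=F] refutes=False
  v=110: Γ:[p1=T, p0=T, (p0 → p1)=T] Δ:[(p1 ∧ p2)=F] refutes=True  ← countermodel

Result: NO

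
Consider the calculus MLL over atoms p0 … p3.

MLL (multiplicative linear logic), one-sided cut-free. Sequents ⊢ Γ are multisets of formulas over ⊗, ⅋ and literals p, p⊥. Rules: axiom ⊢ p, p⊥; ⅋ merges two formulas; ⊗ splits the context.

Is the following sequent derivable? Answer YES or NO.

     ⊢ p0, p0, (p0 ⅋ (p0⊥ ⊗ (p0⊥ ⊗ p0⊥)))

Proof tree:
[⅋]  ⊢ p0, p0, (p0 ⅋ (p0⊥ ⊗ (p0⊥ ⊗ p0⊥)))
  [⊗]  ⊢ p0, p0, p0, (p0⊥ ⊗ (p0⊥ ⊗ p0⊥))
    [Ax]  ⊢ p0, p0⊥
    [⊗]  ⊢ p0, p0, (p0⊥ ⊗ p0⊥)
      [Ax]  ⊢ p0, p0⊥
      [Ax]  ⊢ p0, p0⊥

Result: YES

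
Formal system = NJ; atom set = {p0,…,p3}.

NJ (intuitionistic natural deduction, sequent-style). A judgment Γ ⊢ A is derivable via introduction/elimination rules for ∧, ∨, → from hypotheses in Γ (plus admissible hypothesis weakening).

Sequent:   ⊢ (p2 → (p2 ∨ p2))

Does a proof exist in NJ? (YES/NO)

Derivation (root first):
[→I]  ⊢ (p2 → (p2 ∨ p2))
  [∨I₁] p2 ⊢ (p2 ∨ p2)
    [Ax] p2 ⊢ p2

Result: YES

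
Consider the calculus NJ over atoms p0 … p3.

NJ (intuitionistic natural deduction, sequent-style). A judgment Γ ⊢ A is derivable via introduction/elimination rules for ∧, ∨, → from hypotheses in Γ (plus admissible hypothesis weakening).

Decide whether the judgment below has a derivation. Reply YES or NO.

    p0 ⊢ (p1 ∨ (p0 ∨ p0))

Derivation (root first):
[∨I₂] p0 ⊢ (p1 ∨ (p0 ∨ p0))
  [∨I₁] p0 ⊢ (p0 ∨ p0)
    [Ax] p0 ⊢ p0

Result: YES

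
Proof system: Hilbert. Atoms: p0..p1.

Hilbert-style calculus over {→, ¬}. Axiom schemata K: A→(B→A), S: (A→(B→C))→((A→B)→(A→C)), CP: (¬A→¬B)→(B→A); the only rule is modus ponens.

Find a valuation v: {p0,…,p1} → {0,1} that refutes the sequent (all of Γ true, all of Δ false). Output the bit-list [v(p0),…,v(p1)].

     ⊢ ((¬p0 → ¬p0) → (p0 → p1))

Enumerate valuations to refute Γ ⊢ Δ:
  v=00: Γ:[] Δ:[((¬p0 → ¬p0) → (p0 → p1))=T] refutes=False
  v=01: Γ:[] Δ:[((¬p0 → ¬p0) → (p0 → p1))=T] refutes=False
  v=10: Γ:[] Δ:[((¬p0 → ¬p0) → (p0 → p1))=F] refutes=True  ← countermodel

Result: [1, 0]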